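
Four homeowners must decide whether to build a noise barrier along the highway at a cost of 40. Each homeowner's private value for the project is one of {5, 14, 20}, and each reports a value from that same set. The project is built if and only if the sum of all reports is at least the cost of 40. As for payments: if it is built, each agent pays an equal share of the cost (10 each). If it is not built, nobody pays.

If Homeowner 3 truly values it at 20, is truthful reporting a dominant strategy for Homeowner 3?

Yes

Check each profile of the others' reports and compare truth against every alternative report.
Others report (5, 5, 14): truth gives 10, best alternative gives 0.
Others report (5, 14, 5): truth gives 10, best alternative gives 0.
Others report (14, 5, 5): truth gives 10, best alternative gives 0.
Others report (5, 5, 20): truth gives 10, best alternative gives 10.
Others report (5, 14, 14): truth gives 10, best alternative gives 10.
Others report (5, 14, 20): truth gives 10, best alternative gives 10.
(Remaining 21 profiles checked similarly; truth is weakly best in each.)
In every case the truthful report is at least as good as any alternative, so it is a dominant strategy.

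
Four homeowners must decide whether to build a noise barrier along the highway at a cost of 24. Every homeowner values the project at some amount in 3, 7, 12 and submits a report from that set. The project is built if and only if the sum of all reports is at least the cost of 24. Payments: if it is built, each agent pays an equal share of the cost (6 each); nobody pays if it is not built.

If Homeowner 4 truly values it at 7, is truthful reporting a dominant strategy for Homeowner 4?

Consider the case where Homeowner 1 reports 3, Homeowner 2 reports 3 and Homeowner 3 reports 7.
Truthful report 7: project not built, utility 0.
Report 12 instead: project built, pays 6, utility 7 - 6 = 1.
Since 1 > 0, reporting 12 is strictly better here, so truthful reporting is not dominant.

No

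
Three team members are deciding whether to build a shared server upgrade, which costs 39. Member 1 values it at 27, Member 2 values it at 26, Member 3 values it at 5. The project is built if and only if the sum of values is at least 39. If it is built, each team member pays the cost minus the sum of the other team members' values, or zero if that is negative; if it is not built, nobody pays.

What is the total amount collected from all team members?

15

Total value 58 ≥ cost 39, so it is built.
Member 1: others sum to 31; max(0, 39 - 31) = 8.
Member 2: others sum to 32; max(0, 39 - 32) = 7.
Member 3: others sum to 53; max(0, 39 - 53) = 0.
Total collected = 8 + 7 + 0 = 15.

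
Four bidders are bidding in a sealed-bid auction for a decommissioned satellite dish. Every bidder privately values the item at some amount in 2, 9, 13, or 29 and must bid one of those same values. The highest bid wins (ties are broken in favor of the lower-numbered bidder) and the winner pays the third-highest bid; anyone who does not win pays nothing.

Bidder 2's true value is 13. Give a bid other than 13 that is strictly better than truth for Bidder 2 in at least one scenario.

29

Suppose Bidder 1 bids 2, Bidder 3 bids 2 and Bidder 4 bids 29.
Bid 13: loses, pays 0, utility 0.
Bid 29: wins, pays 2, utility 13 - 2 = 11.
So bidding 29 beats truth here (11 > 0).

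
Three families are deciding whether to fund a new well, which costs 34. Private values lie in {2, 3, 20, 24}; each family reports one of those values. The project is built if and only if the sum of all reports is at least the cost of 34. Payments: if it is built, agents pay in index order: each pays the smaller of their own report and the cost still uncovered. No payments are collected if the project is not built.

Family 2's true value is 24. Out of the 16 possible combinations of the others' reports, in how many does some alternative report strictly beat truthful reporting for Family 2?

8

Others report (2, 20): truth gives 0; report 20 gives 4 > 0. Violating.
Others report (2, 24): truth gives 0; report 20 gives 4 > 0. Violating.
Others report (3, 20): truth gives 0; report 20 gives 4 > 0. Violating.
Others report (3, 24): truth gives 0; report 20 gives 4 > 0. Violating.
Others report (2, 2): truth gives 0; no alternative beats it.
Others report (2, 3): truth gives 0; no alternative beats it.
(Checking all 16 profiles: 8 have a profitable deviation, 8 do not.)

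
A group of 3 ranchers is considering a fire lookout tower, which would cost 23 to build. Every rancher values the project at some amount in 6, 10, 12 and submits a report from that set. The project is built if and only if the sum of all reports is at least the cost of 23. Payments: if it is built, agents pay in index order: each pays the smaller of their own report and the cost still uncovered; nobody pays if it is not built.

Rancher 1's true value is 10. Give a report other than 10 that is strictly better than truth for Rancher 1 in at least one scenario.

Suppose Rancher 2 reports 6 and Rancher 3 reports 12.
Report 10: project built, pays 10, utility 10 - 10 = 0.
Report 6: project built, pays 6, utility 10 - 6 = 4.
So reporting 6 beats truth here (4 > 0).

6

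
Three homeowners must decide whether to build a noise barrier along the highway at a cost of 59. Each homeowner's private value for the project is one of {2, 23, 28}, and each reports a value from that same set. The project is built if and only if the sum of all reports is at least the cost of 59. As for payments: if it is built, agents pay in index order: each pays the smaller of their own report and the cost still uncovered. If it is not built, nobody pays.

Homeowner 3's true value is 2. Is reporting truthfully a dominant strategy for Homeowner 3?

Yes

Check each profile of the others' reports and compare truth against every alternative report.
Others report (23, 23): truth gives 0, best alternative gives -11.
Others report (23, 28): truth gives 0, best alternative gives -6.
Others report (28, 23): truth gives 0, best alternative gives -6.
Others report (28, 28): truth gives 0, best alternative gives -1.
Others report (2, 2): truth gives 0, best alternative gives 0.
Others report (2, 23): truth gives 0, best alternative gives 0.
(Remaining 3 profiles checked similarly; truth is weakly best in each.)
In every case the truthful report is at least as good as any alternative, so it is a dominant strategy.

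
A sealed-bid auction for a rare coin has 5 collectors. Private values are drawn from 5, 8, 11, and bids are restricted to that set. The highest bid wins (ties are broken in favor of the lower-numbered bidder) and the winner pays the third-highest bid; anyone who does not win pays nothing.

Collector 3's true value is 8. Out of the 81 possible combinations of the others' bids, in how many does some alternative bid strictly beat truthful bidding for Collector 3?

Others bid (5, 5, 5, 11): truth gives 0; bid 11 gives 3 > 0. Violating.
Others bid (5, 5, 11, 5): truth gives 0; bid 11 gives 3 > 0. Violating.
Others bid (5, 8, 5, 5): truth gives 0; bid 11 gives 3 > 0. Violating.
Others bid (8, 5, 5, 5): truth gives 0; bid 11 gives 3 > 0. Violating.
Others bid (5, 5, 5, 5): truth gives 3; no alternative beats it.
Others bid (5, 5, 5, 8): truth gives 3; no alternative beats it.
(Checking all 81 profiles: 4 have a profitable deviation, 77 do not.)

4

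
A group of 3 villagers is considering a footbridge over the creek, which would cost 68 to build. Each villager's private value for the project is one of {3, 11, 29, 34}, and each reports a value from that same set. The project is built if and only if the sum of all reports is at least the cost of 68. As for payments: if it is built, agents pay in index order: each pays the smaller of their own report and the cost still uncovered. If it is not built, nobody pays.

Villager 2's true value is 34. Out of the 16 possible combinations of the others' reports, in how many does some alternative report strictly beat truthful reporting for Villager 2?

Others report (11, 29): truth gives 0; report 29 gives 5 > 0. Violating.
Others report (11, 34): truth gives 0; report 29 gives 5 > 0. Violating.
Others report (29, 11): truth gives 0; report 29 gives 5 > 0. Violating.
Others report (29, 29): truth gives 0; report 11 gives 23 > 0. Violating.
Others report (3, 3): truth gives 0; no alternative beats it.
Others report (3, 11): truth gives 0; no alternative beats it.
(Checking all 16 profiles: 8 have a profitable deviation, 8 do not.)

8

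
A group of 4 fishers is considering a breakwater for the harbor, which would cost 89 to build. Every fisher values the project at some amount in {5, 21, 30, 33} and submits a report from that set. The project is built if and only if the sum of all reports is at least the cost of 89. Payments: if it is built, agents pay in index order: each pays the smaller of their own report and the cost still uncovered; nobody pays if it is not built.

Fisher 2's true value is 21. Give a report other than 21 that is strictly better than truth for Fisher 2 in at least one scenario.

Suppose Fisher 1 reports 21, Fisher 3 reports 30 and Fisher 4 reports 33.
Report 21: project built, pays 21, utility 21 - 21 = 0.
Report 5: project built, pays 5, utility 21 - 5 = 16.
So reporting 5 beats truth here (16 > 0).

5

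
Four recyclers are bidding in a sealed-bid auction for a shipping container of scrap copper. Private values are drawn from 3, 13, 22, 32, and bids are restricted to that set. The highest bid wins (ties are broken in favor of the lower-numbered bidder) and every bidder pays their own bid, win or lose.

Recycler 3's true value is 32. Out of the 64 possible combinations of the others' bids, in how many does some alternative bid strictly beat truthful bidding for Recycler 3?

Others bid (3, 3, 3): truth gives 0; bid 13 gives 19 > 0. Violating.
Others bid (3, 3, 13): truth gives 0; bid 13 gives 19 > 0. Violating.
Others bid (3, 3, 22): truth gives 0; bid 22 gives 10 > 0. Violating.
Others bid (3, 13, 3): truth gives 0; bid 22 gives 10 > 0. Violating.
Others bid (3, 3, 32): truth gives 0; no alternative beats it.
Others bid (3, 13, 32): truth gives 0; no alternative beats it.
(Checking all 64 profiles: 40 have a profitable deviation, 24 do not.)

40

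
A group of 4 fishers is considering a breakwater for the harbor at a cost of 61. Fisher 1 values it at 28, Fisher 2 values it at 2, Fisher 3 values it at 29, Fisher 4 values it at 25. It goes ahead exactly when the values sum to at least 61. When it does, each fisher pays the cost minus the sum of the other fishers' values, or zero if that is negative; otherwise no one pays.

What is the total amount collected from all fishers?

Total value 84 ≥ cost 61, so it is built.
Fisher 1: others sum to 56; max(0, 61 - 56) = 5.
Fisher 2: others sum to 82; max(0, 61 - 82) = 0.
Fisher 3: others sum to 55; max(0, 61 - 55) = 6.
Fisher 4: others sum to 59; max(0, 61 - 59) = 2.
Total collected = 5 + 0 + 6 + 2 = 13.

13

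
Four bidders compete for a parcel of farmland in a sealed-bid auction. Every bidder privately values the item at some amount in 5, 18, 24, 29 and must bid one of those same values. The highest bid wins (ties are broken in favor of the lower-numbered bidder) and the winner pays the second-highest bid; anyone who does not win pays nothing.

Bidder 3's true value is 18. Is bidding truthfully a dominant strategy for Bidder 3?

Yes

Check each profile of the others' bids and compare truth against every alternative bid.
Others bid (5, 5, 5): truth gives 13, best alternative gives 13.
Others bid (5, 5, 18): truth gives 0, best alternative gives 0.
Others bid (5, 5, 24): truth gives 0, best alternative gives 0.
Others bid (5, 5, 29): truth gives 0, best alternative gives 0.
Others bid (5, 18, 5): truth gives 0, best alternative gives 0.
Others bid (5, 18, 18): truth gives 0, best alternative gives 0.
(Remaining 58 profiles checked similarly; truth is weakly best in each.)
In every case the truthful bid is at least as good as any alternative, so it is a dominant strategy.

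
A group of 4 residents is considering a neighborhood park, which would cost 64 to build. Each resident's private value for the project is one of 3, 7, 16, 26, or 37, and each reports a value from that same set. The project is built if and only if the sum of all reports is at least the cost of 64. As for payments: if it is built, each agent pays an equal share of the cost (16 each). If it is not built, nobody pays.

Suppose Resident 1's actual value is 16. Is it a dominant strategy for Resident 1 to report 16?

Check each profile of the others' reports and compare truth against every alternative report.
Others report (3, 3, 3): truth gives 0, best alternative gives 0.
Others report (3, 3, 7): truth gives 0, best alternative gives 0.
Others report (3, 3, 16): truth gives 0, best alternative gives 0.
Others report (3, 3, 26): truth gives 0, best alternative gives 0.
Others report (3, 3, 37): truth gives 0, best alternative gives 0.
Others report (3, 7, 3): truth gives 0, best alternative gives 0.
(Remaining 119 profiles checked similarly; truth is weakly best in each.)
In every case the truthful report is at least as good as any alternative, so it is a dominant strategy.

Yes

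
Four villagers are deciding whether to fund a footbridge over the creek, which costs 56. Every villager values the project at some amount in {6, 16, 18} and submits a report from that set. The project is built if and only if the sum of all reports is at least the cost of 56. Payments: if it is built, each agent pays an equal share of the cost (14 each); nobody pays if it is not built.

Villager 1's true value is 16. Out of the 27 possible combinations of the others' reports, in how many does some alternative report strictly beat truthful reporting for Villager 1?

Others report (6, 16, 16): truth gives 0; report 18 gives 2 > 0. Violating.
Others report (16, 6, 16): truth gives 0; report 18 gives 2 > 0. Violating.
Others report (16, 16, 6): truth gives 0; report 18 gives 2 > 0. Violating.
Others report (6, 6, 6): truth gives 0; no alternative beats it.
Others report (6, 6, 16): truth gives 0; no alternative beats it.
(Checking all 27 profiles: 3 have a profitable deviation, 24 do not.)

3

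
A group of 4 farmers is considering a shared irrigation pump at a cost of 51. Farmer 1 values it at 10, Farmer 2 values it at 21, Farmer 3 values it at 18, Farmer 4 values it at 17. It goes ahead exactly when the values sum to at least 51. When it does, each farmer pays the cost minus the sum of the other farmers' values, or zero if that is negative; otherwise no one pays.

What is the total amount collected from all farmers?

11

Total value 66 ≥ cost 51, so it is built.
Farmer 1: others sum to 56; max(0, 51 - 56) = 0.
Farmer 2: others sum to 45; max(0, 51 - 45) = 6.
Farmer 3: others sum to 48; max(0, 51 - 48) = 3.
Farmer 4: others sum to 49; max(0, 51 - 49) = 2.
Total collected = 0 + 6 + 3 + 2 = 11.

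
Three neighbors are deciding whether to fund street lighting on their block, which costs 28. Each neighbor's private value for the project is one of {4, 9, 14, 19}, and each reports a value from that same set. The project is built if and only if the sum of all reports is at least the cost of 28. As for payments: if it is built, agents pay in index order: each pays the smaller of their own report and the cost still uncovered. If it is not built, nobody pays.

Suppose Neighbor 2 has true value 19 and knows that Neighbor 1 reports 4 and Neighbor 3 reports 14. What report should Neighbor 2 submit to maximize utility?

Report 4: project not built, utility 0.
Report 9: project not built, utility 0.
Report 14: project built, pays 14, utility 19 - 14 = 5.
Report 19: project built, pays 19, utility 19 - 19 = 0.
The best choice is 14 with utility 5.

14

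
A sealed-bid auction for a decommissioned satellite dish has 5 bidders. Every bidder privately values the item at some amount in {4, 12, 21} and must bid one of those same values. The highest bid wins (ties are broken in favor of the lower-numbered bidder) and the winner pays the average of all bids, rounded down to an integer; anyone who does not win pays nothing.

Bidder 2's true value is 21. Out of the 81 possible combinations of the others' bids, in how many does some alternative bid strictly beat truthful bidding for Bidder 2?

Others bid (4, 4, 4, 4): truth gives 14; bid 12 gives 16 > 14. Violating.
Others bid (4, 4, 4, 12): truth gives 12; bid 12 gives 14 > 12. Violating.
Others bid (4, 4, 12, 4): truth gives 12; bid 12 gives 14 > 12. Violating.
Others bid (4, 4, 12, 12): truth gives 11; bid 12 gives 13 > 11. Violating.
Others bid (4, 4, 4, 21): truth gives 11; no alternative beats it.
Others bid (4, 4, 12, 21): truth gives 9; no alternative beats it.
(Checking all 81 profiles: 8 have a profitable deviation, 73 do not.)

8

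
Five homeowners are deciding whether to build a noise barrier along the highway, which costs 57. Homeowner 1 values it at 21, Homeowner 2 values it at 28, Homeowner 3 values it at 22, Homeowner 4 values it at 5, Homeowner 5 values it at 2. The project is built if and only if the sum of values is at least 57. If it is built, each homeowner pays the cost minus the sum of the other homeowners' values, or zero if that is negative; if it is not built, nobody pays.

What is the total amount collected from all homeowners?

Total value 78 ≥ cost 57, so it is built.
Homeowner 1: others sum to 57; max(0, 57 - 57) = 0.
Homeowner 2: others sum to 50; max(0, 57 - 50) = 7.
Homeowner 3: others sum to 56; max(0, 57 - 56) = 1.
Homeowner 4: others sum to 73; max(0, 57 - 73) = 0.
Homeowner 5: others sum to 76; max(0, 57 - 76) = 0.
Total collected = 0 + 7 + 1 + 0 + 0 = 8.

8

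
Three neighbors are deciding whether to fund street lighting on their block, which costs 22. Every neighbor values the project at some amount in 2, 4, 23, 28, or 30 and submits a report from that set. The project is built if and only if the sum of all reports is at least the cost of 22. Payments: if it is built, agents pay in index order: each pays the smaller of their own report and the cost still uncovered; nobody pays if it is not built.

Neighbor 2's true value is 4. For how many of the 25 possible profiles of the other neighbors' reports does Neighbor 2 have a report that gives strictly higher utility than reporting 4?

6

Others report (2, 23): truth gives 0; report 2 gives 2 > 0. Violating.
Others report (2, 28): truth gives 0; report 2 gives 2 > 0. Violating.
Others report (2, 30): truth gives 0; report 2 gives 2 > 0. Violating.
Others report (4, 23): truth gives 0; report 2 gives 2 > 0. Violating.
Others report (2, 2): truth gives 0; no alternative beats it.
Others report (2, 4): truth gives 0; no alternative beats it.
(Checking all 25 profiles: 6 have a profitable deviation, 19 do not.)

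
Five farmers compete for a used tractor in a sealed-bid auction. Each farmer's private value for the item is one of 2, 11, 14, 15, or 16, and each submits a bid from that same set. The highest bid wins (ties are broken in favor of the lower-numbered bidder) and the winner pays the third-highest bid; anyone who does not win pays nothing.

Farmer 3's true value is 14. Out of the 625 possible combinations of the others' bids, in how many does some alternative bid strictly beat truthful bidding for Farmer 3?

64

Others bid (2, 2, 2, 15): truth gives 0; bid 15 gives 12 > 0. Violating.
Others bid (2, 2, 2, 16): truth gives 0; bid 16 gives 12 > 0. Violating.
Others bid (2, 2, 11, 15): truth gives 0; bid 15 gives 3 > 0. Violating.
Others bid (2, 2, 11, 16): truth gives 0; bid 16 gives 3 > 0. Violating.
Others bid (2, 2, 2, 2): truth gives 12; no alternative beats it.
Others bid (2, 2, 2, 11): truth gives 12; no alternative beats it.
(Checking all 625 profiles: 64 have a profitable deviation, 561 do not.)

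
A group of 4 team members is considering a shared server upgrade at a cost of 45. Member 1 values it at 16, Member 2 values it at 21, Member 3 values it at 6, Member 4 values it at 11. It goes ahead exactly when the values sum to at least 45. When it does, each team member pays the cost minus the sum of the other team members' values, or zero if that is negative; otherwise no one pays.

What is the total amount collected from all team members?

Total value 54 ≥ cost 45, so it is built.
Member 1: others sum to 38; max(0, 45 - 38) = 7.
Member 2: others sum to 33; max(0, 45 - 33) = 12.
Member 3: others sum to 48; max(0, 45 - 48) = 0.
Member 4: others sum to 43; max(0, 45 - 43) = 2.
Total collected = 7 + 12 + 0 + 2 = 21.

21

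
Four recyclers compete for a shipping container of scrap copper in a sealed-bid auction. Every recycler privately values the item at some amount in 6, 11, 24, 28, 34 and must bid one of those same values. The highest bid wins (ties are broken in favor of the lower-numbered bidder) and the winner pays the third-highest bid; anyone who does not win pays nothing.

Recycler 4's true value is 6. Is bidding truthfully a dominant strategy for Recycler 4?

Yes

Check each profile of the others' bids and compare truth against every alternative bid.
Others bid (6, 6, 6): truth gives 0, best alternative gives 0.
Others bid (6, 6, 11): truth gives 0, best alternative gives 0.
Others bid (6, 6, 24): truth gives 0, best alternative gives 0.
Others bid (6, 6, 28): truth gives 0, best alternative gives 0.
Others bid (6, 6, 34): truth gives 0, best alternative gives 0.
Others bid (6, 11, 6): truth gives 0, best alternative gives 0.
(Remaining 119 profiles checked similarly; truth is weakly best in each.)
In every case the truthful bid is at least as good as any alternative, so it is a dominant strategy.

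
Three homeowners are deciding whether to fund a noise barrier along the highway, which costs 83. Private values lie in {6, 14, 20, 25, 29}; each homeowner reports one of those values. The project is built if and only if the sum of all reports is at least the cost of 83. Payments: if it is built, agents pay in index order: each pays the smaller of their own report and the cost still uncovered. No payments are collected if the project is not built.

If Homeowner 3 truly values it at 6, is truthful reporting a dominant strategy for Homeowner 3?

Yes

Check each profile of the others' reports and compare truth against every alternative report.
Others report (6, 6): truth gives 0, best alternative gives 0.
Others report (6, 14): truth gives 0, best alternative gives 0.
Others report (6, 20): truth gives 0, best alternative gives 0.
Others report (6, 25): truth gives 0, best alternative gives 0.
Others report (6, 29): truth gives 0, best alternative gives 0.
Others report (14, 6): truth gives 0, best alternative gives 0.
(Remaining 19 profiles checked similarly; truth is weakly best in each.)
In every case the truthful report is at least as good as any alternative, so it is a dominant strategy.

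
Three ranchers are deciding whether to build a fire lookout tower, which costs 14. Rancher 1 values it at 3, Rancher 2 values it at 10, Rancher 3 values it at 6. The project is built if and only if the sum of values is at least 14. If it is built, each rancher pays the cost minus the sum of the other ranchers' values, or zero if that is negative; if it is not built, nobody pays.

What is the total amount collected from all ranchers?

Total value 19 ≥ cost 14, so it is built.
Rancher 1: others sum to 16; max(0, 14 - 16) = 0.
Rancher 2: others sum to 9; max(0, 14 - 9) = 5.
Rancher 3: others sum to 13; max(0, 14 - 13) = 1.
Total collected = 0 + 5 + 1 = 6.

6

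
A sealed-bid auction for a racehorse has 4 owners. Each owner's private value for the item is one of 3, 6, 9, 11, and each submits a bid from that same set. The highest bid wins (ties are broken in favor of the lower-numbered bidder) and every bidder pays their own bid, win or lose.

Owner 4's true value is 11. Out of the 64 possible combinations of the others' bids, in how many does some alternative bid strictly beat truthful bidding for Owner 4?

45

Others bid (3, 3, 3): truth gives 0; bid 6 gives 5 > 0. Violating.
Others bid (3, 3, 6): truth gives 0; bid 9 gives 2 > 0. Violating.
Others bid (3, 3, 11): truth gives -11; bid 3 gives -3 > -11. Violating.
Others bid (3, 6, 3): truth gives 0; bid 9 gives 2 > 0. Violating.
Others bid (3, 3, 9): truth gives 0; no alternative beats it.
Others bid (3, 6, 9): truth gives 0; no alternative beats it.
(Checking all 64 profiles: 45 have a profitable deviation, 19 do not.)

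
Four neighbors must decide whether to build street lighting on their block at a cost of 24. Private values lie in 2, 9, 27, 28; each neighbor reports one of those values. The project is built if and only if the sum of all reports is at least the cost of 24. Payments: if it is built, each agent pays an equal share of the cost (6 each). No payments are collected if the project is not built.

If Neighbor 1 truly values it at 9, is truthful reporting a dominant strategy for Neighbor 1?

Consider the case where Neighbor 2 reports 2, Neighbor 3 reports 2 and Neighbor 4 reports 2.
Truthful report 9: project not built, utility 0.
Report 27 instead: project built, pays 6, utility 9 - 6 = 3.
Since 3 > 0, reporting 27 is strictly better here, so truthful reporting is not dominant.

No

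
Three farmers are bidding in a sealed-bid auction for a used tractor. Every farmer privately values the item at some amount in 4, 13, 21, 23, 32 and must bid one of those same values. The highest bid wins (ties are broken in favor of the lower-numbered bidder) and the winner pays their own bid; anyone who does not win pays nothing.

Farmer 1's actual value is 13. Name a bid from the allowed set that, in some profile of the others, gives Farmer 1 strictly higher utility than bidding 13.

4

Suppose Farmer 2 bids 4 and Farmer 3 bids 4.
Bid 13: wins, pays 13, utility 13 - 13 = 0.
Bid 4: wins, pays 4, utility 13 - 4 = 9.
So bidding 4 beats truth here (9 > 0).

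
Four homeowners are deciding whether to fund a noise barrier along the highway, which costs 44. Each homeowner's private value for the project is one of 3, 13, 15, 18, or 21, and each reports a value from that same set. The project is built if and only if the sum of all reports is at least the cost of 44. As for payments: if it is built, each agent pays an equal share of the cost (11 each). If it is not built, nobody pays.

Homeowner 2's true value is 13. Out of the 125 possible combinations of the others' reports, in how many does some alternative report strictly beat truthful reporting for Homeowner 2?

Others report (3, 3, 18): truth gives 0; report 21 gives 2 > 0. Violating.
Others report (3, 3, 21): truth gives 0; report 18 gives 2 > 0. Violating.
Others report (3, 13, 13): truth gives 0; report 15 gives 2 > 0. Violating.
Others report (3, 18, 3): truth gives 0; report 21 gives 2 > 0. Violating.
Others report (3, 3, 3): truth gives 0; no alternative beats it.
Others report (3, 3, 13): truth gives 0; no alternative beats it.
(Checking all 125 profiles: 9 have a profitable deviation, 116 do not.)

9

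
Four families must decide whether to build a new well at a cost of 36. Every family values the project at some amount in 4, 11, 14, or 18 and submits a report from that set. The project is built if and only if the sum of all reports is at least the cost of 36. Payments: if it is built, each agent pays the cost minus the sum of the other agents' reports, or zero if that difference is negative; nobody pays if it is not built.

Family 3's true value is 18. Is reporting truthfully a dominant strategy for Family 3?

Check each profile of the others' reports and compare truth against every alternative report.
Others report (4, 4, 11): truth gives 1, best alternative gives 0.
Others report (4, 11, 4): truth gives 1, best alternative gives 0.
Others report (11, 4, 4): truth gives 1, best alternative gives 0.
Others report (4, 14, 18): truth gives 18, best alternative gives 18.
Others report (4, 18, 14): truth gives 18, best alternative gives 18.
Others report (4, 18, 18): truth gives 18, best alternative gives 18.
(Remaining 58 profiles checked similarly; truth is weakly best in each.)
In every case the truthful report is at least as good as any alternative, so it is a dominant strategy.

Yes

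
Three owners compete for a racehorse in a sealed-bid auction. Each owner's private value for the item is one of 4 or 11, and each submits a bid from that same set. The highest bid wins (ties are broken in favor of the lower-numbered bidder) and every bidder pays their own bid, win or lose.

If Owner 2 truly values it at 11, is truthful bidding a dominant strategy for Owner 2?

No

Consider the case where Owner 1 bids 11 and Owner 3 bids 4.
Truthful bid 11: loses but pays 11, utility -11.
Bid 4 instead: loses but pays 4, utility -4.
Since -4 > -11, bidding 4 is strictly better here, so truthful bidding is not dominant.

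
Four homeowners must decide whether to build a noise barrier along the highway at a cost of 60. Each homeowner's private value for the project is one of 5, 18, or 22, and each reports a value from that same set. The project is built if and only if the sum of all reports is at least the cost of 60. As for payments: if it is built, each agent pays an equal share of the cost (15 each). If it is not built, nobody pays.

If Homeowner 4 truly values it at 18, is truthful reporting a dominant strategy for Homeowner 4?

Consider the case where Homeowner 1 reports 5, Homeowner 2 reports 18 and Homeowner 3 reports 18.
Truthful report 18: project not built, utility 0.
Report 22 instead: project built, pays 15, utility 18 - 15 = 3.
Since 3 > 0, reporting 22 is strictly better here, so truthful reporting is not dominant.

No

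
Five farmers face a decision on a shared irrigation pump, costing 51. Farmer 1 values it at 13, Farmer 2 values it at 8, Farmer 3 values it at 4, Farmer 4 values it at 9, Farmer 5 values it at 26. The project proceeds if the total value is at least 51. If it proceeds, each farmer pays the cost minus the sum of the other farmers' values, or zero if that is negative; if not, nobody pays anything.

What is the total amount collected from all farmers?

Total value 60 ≥ cost 51, so it is built.
Farmer 1: others sum to 47; max(0, 51 - 47) = 4.
Farmer 2: others sum to 52; max(0, 51 - 52) = 0.
Farmer 3: others sum to 56; max(0, 51 - 56) = 0.
Farmer 4: others sum to 51; max(0, 51 - 51) = 0.
Farmer 5: others sum to 34; max(0, 51 - 34) = 17.
Total collected = 4 + 0 + 0 + 0 + 17 = 21.

21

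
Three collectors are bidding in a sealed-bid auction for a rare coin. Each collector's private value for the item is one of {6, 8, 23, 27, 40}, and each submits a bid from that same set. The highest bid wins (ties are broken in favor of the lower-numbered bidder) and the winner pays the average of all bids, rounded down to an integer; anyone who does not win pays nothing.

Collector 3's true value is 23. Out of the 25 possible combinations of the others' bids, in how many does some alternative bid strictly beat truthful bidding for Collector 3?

Others bid (6, 6): truth gives 12; bid 8 gives 17 > 12. Violating.
Others bid (6, 23): truth gives 0; bid 27 gives 5 > 0. Violating.
Others bid (8, 23): truth gives 0; bid 27 gives 4 > 0. Violating.
Others bid (23, 6): truth gives 0; bid 27 gives 5 > 0. Violating.
Others bid (6, 8): truth gives 11; no alternative beats it.
Others bid (6, 27): truth gives 0; no alternative beats it.
(Checking all 25 profiles: 5 have a profitable deviation, 20 do not.)

5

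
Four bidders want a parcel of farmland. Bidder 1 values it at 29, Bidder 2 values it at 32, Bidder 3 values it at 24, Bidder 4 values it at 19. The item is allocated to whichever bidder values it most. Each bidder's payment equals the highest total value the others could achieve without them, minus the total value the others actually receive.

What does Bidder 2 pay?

Bidder 2 has the highest value and receives the item.
Without Bidder 2, the item would go to the next-highest value, 29, so the others could achieve 29.
With Bidder 2 present and winning, the others receive nothing, so their total is 0.
Payment = 29 - 0 = 29.

29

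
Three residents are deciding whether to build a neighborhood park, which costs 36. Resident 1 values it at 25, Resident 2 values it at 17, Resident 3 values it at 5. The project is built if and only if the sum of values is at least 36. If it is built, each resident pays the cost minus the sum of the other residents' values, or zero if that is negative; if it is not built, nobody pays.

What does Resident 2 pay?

Total value 47 ≥ cost 36, so the project is built.
The other residents' values sum to 30.
Cost minus that sum is 36 - 30 = 6.

6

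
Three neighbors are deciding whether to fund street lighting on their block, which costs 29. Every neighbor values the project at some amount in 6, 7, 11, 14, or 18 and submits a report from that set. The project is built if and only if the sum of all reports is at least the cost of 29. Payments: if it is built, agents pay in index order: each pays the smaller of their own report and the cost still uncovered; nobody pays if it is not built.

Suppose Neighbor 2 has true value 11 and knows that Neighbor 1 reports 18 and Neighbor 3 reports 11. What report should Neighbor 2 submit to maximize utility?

Report 6: project built, pays 6, utility 11 - 6 = 5.
Report 7: project built, pays 7, utility 11 - 7 = 4.
Report 11: project built, pays 11, utility 11 - 11 = 0.
Report 14: project built, pays 11, utility 11 - 11 = 0.
Report 18: project built, pays 11, utility 11 - 11 = 0.
The best choice is 6 with utility 5.

6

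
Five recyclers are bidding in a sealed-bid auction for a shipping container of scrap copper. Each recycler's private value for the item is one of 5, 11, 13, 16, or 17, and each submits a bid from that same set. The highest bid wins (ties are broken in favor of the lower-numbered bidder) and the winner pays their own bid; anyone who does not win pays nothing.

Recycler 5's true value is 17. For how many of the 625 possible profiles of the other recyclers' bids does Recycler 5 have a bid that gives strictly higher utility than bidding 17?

Others bid (5, 5, 5, 5): truth gives 0; bid 11 gives 6 > 0. Violating.
Others bid (5, 5, 5, 11): truth gives 0; bid 13 gives 4 > 0. Violating.
Others bid (5, 5, 5, 13): truth gives 0; bid 16 gives 1 > 0. Violating.
Others bid (5, 5, 11, 5): truth gives 0; bid 13 gives 4 > 0. Violating.
Others bid (5, 5, 5, 16): truth gives 0; no alternative beats it.
Others bid (5, 5, 5, 17): truth gives 0; no alternative beats it.
(Checking all 625 profiles: 81 have a profitable deviation, 544 do not.)

81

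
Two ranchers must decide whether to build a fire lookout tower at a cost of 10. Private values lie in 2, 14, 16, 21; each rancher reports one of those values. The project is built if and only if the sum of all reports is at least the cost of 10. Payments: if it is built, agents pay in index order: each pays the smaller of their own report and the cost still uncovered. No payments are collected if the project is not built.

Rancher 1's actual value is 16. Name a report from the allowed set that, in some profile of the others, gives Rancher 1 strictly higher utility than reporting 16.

2

Suppose Rancher 2 reports 14.
Report 16: project built, pays 10, utility 16 - 10 = 6.
Report 2: project built, pays 2, utility 16 - 2 = 14.
So reporting 2 beats truth here (14 > 6).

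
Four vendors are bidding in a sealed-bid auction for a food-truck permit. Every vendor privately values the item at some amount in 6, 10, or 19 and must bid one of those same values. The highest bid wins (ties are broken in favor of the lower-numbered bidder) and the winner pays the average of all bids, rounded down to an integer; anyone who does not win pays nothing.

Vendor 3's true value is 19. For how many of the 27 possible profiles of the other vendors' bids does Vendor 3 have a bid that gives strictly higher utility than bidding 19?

2

Others bid (6, 6, 6): truth gives 10; bid 10 gives 12 > 10. Violating.
Others bid (6, 6, 10): truth gives 9; bid 10 gives 11 > 9. Violating.
Others bid (6, 6, 19): truth gives 7; no alternative beats it.
Others bid (6, 10, 6): truth gives 9; no alternative beats it.
(Checking all 27 profiles: 2 have a profitable deviation, 25 do not.)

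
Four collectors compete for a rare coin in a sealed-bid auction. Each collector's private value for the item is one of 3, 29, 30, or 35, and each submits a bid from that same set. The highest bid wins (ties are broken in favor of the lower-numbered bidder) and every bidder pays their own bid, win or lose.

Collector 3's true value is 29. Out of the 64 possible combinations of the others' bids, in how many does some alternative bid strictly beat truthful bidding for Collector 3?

Others bid (3, 3, 30): truth gives -29; bid 30 gives -1 > -29. Violating.
Others bid (3, 3, 35): truth gives -29; bid 3 gives -3 > -29. Violating.
Others bid (3, 29, 3): truth gives -29; bid 30 gives -1 > -29. Violating.
Others bid (3, 29, 29): truth gives -29; bid 30 gives -1 > -29. Violating.
Others bid (3, 3, 3): truth gives 0; no alternative beats it.
Others bid (3, 3, 29): truth gives 0; no alternative beats it.
(Checking all 64 profiles: 62 have a profitable deviation, 2 do not.)

62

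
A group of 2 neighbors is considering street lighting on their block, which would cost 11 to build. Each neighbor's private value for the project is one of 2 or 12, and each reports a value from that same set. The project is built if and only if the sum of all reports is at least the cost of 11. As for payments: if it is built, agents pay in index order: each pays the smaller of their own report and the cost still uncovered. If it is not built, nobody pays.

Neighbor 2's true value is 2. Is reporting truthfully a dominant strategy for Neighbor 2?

Yes

Check each profile of the others' reports and compare truth against every alternative report.
Others report (2): truth gives 0, best alternative gives -7.
Others report (12): truth gives 2, best alternative gives 2.
In every case the truthful report is at least as good as any alternative, so it is a dominant strategy.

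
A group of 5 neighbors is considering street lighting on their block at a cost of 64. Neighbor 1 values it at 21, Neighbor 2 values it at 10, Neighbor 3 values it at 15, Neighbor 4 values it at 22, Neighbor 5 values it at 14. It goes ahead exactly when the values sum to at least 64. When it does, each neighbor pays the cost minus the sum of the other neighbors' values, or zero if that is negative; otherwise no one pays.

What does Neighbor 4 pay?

4

Total value 82 ≥ cost 64, so the project is built.
The other neighbors' values sum to 60.
Cost minus that sum is 64 - 60 = 4.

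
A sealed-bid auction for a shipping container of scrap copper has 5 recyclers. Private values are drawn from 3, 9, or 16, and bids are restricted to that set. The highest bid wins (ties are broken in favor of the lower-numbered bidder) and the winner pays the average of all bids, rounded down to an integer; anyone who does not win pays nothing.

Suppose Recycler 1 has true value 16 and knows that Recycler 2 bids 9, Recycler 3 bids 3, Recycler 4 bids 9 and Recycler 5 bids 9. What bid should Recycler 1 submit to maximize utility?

9

Bid 3: loses, pays 0, utility 0.
Bid 9: wins, pays 7, utility 16 - 7 = 9.
Bid 16: wins, pays 9, utility 16 - 9 = 7.
The best choice is 9 with utility 9.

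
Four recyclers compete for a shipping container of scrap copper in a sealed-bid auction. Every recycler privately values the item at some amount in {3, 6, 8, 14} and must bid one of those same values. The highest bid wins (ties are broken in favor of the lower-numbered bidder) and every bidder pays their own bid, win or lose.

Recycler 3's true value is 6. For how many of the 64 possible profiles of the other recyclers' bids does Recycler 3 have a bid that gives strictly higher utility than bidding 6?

Others bid (3, 3, 8): truth gives -6; bid 8 gives -2 > -6. Violating.
Others bid (3, 3, 14): truth gives -6; bid 3 gives -3 > -6. Violating.
Others bid (3, 6, 3): truth gives -6; bid 8 gives -2 > -6. Violating.
Others bid (3, 6, 6): truth gives -6; bid 8 gives -2 > -6. Violating.
Others bid (3, 3, 3): truth gives 0; no alternative beats it.
Others bid (3, 3, 6): truth gives 0; no alternative beats it.
(Checking all 64 profiles: 62 have a profitable deviation, 2 do not.)

62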